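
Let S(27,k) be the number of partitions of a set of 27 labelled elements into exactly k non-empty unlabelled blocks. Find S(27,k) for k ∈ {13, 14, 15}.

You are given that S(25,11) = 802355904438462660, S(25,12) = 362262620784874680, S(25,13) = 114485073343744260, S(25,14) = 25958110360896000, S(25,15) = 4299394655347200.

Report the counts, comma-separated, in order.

29206898819153109600, 8541149231801585700, 1834634071262848260

@26  (26,12):362262620784874680·12+802355904438462660→5149507353856958820, (26,13):114485073343744260·13+362262620784874680→1850568574253550060, (26,14):25958110360896000·14+114485073343744260→477898618396288260, (26,15):4299394655347200·15+25958110360896000→90449030191104000
@27  (27,13):1850568574253550060·13+5149507353856958820→29206898819153109600, (27,14):477898618396288260·14+1850568574253550060→8541149231801585700, (27,15):90449030191104000·15+477898618396288260→1834634071262848260
Read S(27,13) = 29206898819153109600, S(27,14) = 8541149231801585700, S(27,15) = 1834634071262848260.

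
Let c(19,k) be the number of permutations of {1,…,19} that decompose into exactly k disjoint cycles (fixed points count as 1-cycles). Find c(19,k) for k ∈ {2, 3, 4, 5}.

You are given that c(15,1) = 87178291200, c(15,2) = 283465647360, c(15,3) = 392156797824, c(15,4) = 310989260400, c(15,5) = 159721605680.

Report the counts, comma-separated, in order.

22376988058521600, 34012249593822720, 30321254007719424, 17950712280921504

i=16: T(16,1)=0+15·87178291200=1307674368000 | T(16,2)=87178291200+15·283465647360=4339163001600 | T(16,3)=283465647360+15·392156797824=6165817614720 | T(16,4)=392156797824+15·310989260400=5056995703824 | T(16,5)=310989260400+15·159721605680=2706813345600
i=17: T(17,1)=0+16·1307674368000=20922789888000 | T(17,2)=1307674368000+16·4339163001600=70734282393600 | T(17,3)=4339163001600+16·6165817614720=102992244837120 | T(17,4)=6165817614720+16·5056995703824=87077748875904 | T(17,5)=5056995703824+16·2706813345600=48366009233424
i=18: T(18,1)=0+17·20922789888000=355687428096000 | T(18,2)=20922789888000+17·70734282393600=1223405590579200 | T(18,3)=70734282393600+17·102992244837120=1821602444624640 | T(18,4)=102992244837120+17·87077748875904=1583313975727488 | T(18,5)=87077748875904+17·48366009233424=909299905844112
i=19: T(19,2)=355687428096000+18·1223405590579200=22376988058521600 | T(19,3)=1223405590579200+18·1821602444624640=34012249593822720 | T(19,4)=1821602444624640+18·1583313975727488=30321254007719424 | T(19,5)=1583313975727488+18·909299905844112=17950712280921504
Read c(19,2) = 22376988058521600, c(19,3) = 34012249593822720, c(19,4) = 30321254007719424, c(19,5) = 17950712280921504.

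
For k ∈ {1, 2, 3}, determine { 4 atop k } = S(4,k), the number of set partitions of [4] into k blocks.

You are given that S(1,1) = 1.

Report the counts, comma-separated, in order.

@2  (2,1):1·1+0→1, (2,2):0·2+1→1
@3  (3,1):1·1+0→1, (3,2):1·2+1→3, (3,3):0·3+1→1
@4  (4,1):1·1+0→1, (4,2):3·2+1→7, (4,3):1·3+3→6
Read S(4,1) = 1, S(4,2) = 7, S(4,3) = 6.

1, 7, 6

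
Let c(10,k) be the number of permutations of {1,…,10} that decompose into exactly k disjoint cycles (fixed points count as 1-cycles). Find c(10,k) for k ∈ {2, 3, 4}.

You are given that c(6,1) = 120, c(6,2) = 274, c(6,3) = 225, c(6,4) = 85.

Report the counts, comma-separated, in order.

1026576, 1172700, 723680

@7  (7,1):120·6+0→720, (7,2):274·6+120→1764, (7,3):225·6+274→1624, (7,4):85·6+225→735
@8  (8,1):720·7+0→5040, (8,2):1764·7+720→13068, (8,3):1624·7+1764→13132, (8,4):735·7+1624→6769
@9  (9,1):5040·8+0→40320, (9,2):13068·8+5040→109584, (9,3):13132·8+13068→118124, (9,4):6769·8+13132→67284
@10  (10,2):109584·9+40320→1026576, (10,3):118124·9+109584→1172700, (10,4):67284·9+118124→723680
Read c(10,2) = 1026576, c(10,3) = 1172700, c(10,4) = 723680.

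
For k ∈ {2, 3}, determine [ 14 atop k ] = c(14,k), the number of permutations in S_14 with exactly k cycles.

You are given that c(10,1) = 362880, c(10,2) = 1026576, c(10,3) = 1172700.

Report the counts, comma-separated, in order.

19802759040, 26596717056

i=11: T(11,1)=0+10·362880=3628800 | T(11,2)=362880+10·1026576=10628640 | T(11,3)=1026576+10·1172700=12753576
i=12: T(12,1)=0+11·3628800=39916800 | T(12,2)=3628800+11·10628640=120543840 | T(12,3)=10628640+11·12753576=150917976
i=13: T(13,1)=0+12·39916800=479001600 | T(13,2)=39916800+12·120543840=1486442880 | T(13,3)=120543840+12·150917976=1931559552
i=14: T(14,2)=479001600+13·1486442880=19802759040 | T(14,3)=1486442880+13·1931559552=26596717056
Read c(14,2) = 19802759040, c(14,3) = 26596717056.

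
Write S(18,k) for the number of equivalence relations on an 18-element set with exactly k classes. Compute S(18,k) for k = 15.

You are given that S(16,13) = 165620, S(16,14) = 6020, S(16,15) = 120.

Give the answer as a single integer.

367200

i=17: T(17,14)=165620+14·6020=249900 | T(17,15)=6020+15·120=7820
i=18: T(18,15)=249900+15·7820=367200
Read S(18,15) = 367200.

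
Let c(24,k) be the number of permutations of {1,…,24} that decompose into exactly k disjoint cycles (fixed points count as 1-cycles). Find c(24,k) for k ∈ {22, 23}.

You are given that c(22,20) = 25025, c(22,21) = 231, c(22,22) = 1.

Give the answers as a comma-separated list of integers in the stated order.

i=23: T(23,21)=25025+22·231=30107 | T(23,22)=231+22·1=253 | T(23,23)=1+22·0=1
i=24: T(24,22)=30107+23·253=35926 | T(24,23)=253+23·1=276
Read c(24,22) = 35926, c(24,23) = 276.

35926, 276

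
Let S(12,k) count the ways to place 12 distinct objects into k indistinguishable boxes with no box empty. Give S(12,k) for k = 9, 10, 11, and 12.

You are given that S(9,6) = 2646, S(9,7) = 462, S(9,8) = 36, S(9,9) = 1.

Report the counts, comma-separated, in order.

@10  (10,7):462·7+2646→5880, (10,8):36·8+462→750, (10,9):1·9+36→45, (10,10):0·10+1→1
@11  (11,8):750·8+5880→11880, (11,9):45·9+750→1155, (11,10):1·10+45→55, (11,11):0·11+1→1
@12  (12,9):1155·9+11880→22275, (12,10):55·10+1155→1705, (12,11):1·11+55→66, (12,12):0·12+1→1
Read S(12,9) = 22275, S(12,10) = 1705, S(12,11) = 66, S(12,12) = 1.

22275, 1705, 66, 1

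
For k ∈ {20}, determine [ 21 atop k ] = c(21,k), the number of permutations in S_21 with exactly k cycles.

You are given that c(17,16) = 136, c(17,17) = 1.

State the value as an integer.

210

@18  (18,17):1·17+136→153, (18,18):0·17+1→1
@19  (19,18):1·18+153→171, (19,19):0·18+1→1
@20  (20,19):1·19+171→190, (20,20):0·19+1→1
@21  (21,20):1·20+190→210
Read c(21,20) = 210.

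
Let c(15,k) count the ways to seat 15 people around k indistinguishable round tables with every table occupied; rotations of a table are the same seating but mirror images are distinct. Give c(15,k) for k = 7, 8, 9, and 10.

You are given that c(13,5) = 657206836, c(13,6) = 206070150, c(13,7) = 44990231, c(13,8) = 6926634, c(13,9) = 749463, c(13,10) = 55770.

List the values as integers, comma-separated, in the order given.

14409322928, 2681453775, 368411615, 37312275

i=14: T(14,6)=657206836+13·206070150=3336118786 | T(14,7)=206070150+13·44990231=790943153 | T(14,8)=44990231+13·6926634=135036473 | T(14,9)=6926634+13·749463=16669653 | T(14,10)=749463+13·55770=1474473
i=15: T(15,7)=3336118786+14·790943153=14409322928 | T(15,8)=790943153+14·135036473=2681453775 | T(15,9)=135036473+14·16669653=368411615 | T(15,10)=16669653+14·1474473=37312275
Read c(15,7) = 14409322928, c(15,8) = 2681453775, c(15,9) = 368411615, c(15,10) = 37312275.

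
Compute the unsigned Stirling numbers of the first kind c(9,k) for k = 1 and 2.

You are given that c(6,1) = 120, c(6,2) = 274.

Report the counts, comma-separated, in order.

row 7: T[7][1]=6·120+0=720  T[7][2]=6·274+120=1764
row 8: T[8][1]=7·720+0=5040  T[8][2]=7·1764+720=13068
row 9: T[9][1]=8·5040+0=40320  T[9][2]=8·13068+5040=109584
Read c(9,1) = 40320, c(9,2) = 109584.

40320, 109584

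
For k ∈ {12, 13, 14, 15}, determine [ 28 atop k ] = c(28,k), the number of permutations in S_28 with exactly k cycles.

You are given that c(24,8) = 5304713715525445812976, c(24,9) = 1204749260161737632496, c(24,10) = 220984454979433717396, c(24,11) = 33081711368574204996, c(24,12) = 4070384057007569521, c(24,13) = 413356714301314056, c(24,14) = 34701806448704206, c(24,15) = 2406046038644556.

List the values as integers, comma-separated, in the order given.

4894196422205298253024980, 596287888163635369624650, 61445535102359115635655, 5370555489012577816470

r25: T_25,9=24×1204749260161737632496+5304713715525445812976=34218695959407148992880; T_25,10=24×220984454979433717396+1204749260161737632496=6508376179668146850000; T_25,11=24×33081711368574204996+220984454979433717396=1014945527825214637300; T_25,12=24×4070384057007569521+33081711368574204996=130770928736755873500; T_25,13=24×413356714301314056+4070384057007569521=13990945200239106865; T_25,14=24×34701806448704206+413356714301314056=1246200069070215000; T_25,15=24×2406046038644556+34701806448704206=92446911376173550
r26: T_26,10=25×6508376179668146850000+34218695959407148992880=196928100451110820242880; T_26,11=25×1014945527825214637300+6508376179668146850000=31882014375298512782500; T_26,12=25×130770928736755873500+1014945527825214637300=4284218746244111474800; T_26,13=25×13990945200239106865+130770928736755873500=480544558742733545125; T_26,14=25×1246200069070215000+13990945200239106865=45145946926994481865; T_26,15=25×92446911376173550+1246200069070215000=3557372853474553750
r27: T_27,11=26×31882014375298512782500+196928100451110820242880=1025860474208872152587880; T_27,12=26×4284218746244111474800+31882014375298512782500=143271701777645411127300; T_27,13=26×480544558742733545125+4284218746244111474800=16778377273555183648050; T_27,14=26×45145946926994481865+480544558742733545125=1654339178844590073615; T_27,15=26×3557372853474553750+45145946926994481865=137637641117332879365
r28: T_28,12=27×143271701777645411127300+1025860474208872152587880=4894196422205298253024980; T_28,13=27×16778377273555183648050+143271701777645411127300=596287888163635369624650; T_28,14=27×1654339178844590073615+16778377273555183648050=61445535102359115635655; T_28,15=27×137637641117332879365+1654339178844590073615=5370555489012577816470
Read c(28,12) = 4894196422205298253024980, c(28,13) = 596287888163635369624650, c(28,14) = 61445535102359115635655, c(28,15) = 5370555489012577816470.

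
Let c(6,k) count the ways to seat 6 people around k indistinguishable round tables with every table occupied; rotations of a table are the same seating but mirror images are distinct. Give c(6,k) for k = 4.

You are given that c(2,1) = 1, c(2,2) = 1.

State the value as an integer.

[3] T[3,1]:2*1+0=2 · T[3,2]:2*1+1=3 · T[3,3]:2*0+1=1
[4] T[4,2]:3*3+2=11 · T[4,3]:3*1+3=6 · T[4,4]:3*0+1=1
[5] T[5,3]:4*6+11=35 · T[5,4]:4*1+6=10
[6] T[6,4]:5*10+35=85
Read c(6,4) = 85.

85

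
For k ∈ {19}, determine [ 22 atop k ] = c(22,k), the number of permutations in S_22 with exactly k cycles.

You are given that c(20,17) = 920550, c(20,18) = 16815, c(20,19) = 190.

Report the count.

1689765

@21  (21,18):16815·20+920550→1256850, (21,19):190·20+16815→20615
@22  (22,19):20615·21+1256850→1689765
Read c(22,19) = 1689765.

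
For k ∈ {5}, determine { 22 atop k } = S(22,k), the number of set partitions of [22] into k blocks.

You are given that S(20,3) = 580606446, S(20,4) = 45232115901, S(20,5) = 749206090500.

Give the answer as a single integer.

row 21: T[21][4]=4·45232115901+580606446=181509070050  T[21][5]=5·749206090500+45232115901=3791262568401
row 22: T[22][5]=5·3791262568401+181509070050=19137821912055
Read S(22,5) = 19137821912055.

19137821912055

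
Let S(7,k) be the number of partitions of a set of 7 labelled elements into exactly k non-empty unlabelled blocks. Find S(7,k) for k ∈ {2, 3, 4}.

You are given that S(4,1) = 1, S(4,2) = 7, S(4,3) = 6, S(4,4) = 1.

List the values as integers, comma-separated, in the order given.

@5  (5,1):1·1+0→1, (5,2):7·2+1→15, (5,3):6·3+7→25, (5,4):1·4+6→10
@6  (6,1):1·1+0→1, (6,2):15·2+1→31, (6,3):25·3+15→90, (6,4):10·4+25→65
@7  (7,2):31·2+1→63, (7,3):90·3+31→301, (7,4):65·4+90→350
Read S(7,2) = 63, S(7,3) = 301, S(7,4) = 350.

63, 301, 350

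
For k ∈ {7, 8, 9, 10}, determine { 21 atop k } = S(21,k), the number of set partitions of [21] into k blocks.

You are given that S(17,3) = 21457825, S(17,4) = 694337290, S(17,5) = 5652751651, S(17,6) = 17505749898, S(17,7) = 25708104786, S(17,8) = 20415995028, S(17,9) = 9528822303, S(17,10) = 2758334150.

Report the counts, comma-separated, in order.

r18: T_18,4=4×694337290+21457825=2798806985; T_18,5=5×5652751651+694337290=28958095545; T_18,6=6×17505749898+5652751651=110687251039; T_18,7=7×25708104786+17505749898=197462483400; T_18,8=8×20415995028+25708104786=189036065010; T_18,9=9×9528822303+20415995028=106175395755; T_18,10=10×2758334150+9528822303=37112163803
r19: T_19,5=5×28958095545+2798806985=147589284710; T_19,6=6×110687251039+28958095545=693081601779; T_19,7=7×197462483400+110687251039=1492924634839; T_19,8=8×189036065010+197462483400=1709751003480; T_19,9=9×106175395755+189036065010=1144614626805; T_19,10=10×37112163803+106175395755=477297033785
r20: T_20,6=6×693081601779+147589284710=4306078895384; T_20,7=7×1492924634839+693081601779=11143554045652; T_20,8=8×1709751003480+1492924634839=15170932662679; T_20,9=9×1144614626805+1709751003480=12011282644725; T_20,10=10×477297033785+1144614626805=5917584964655
r21: T_21,7=7×11143554045652+4306078895384=82310957214948; T_21,8=8×15170932662679+11143554045652=132511015347084; T_21,9=9×12011282644725+15170932662679=123272476465204; T_21,10=10×5917584964655+12011282644725=71187132291275
Read S(21,7) = 82310957214948, S(21,8) = 132511015347084, S(21,9) = 123272476465204, S(21,10) = 71187132291275.

82310957214948, 132511015347084, 123272476465204, 71187132291275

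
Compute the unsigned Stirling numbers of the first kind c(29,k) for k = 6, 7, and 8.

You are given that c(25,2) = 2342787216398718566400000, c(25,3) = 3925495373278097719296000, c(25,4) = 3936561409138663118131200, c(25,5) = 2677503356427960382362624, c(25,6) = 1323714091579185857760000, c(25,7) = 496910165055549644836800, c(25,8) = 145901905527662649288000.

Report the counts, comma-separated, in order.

row 26: T[26][3]=25·3925495373278097719296000+2342787216398718566400000=100480171548351161548800000  T[26][4]=25·3936561409138663118131200+3925495373278097719296000=102339530601744675672576000  T[26][5]=25·2677503356427960382362624+3936561409138663118131200=70874145319837672677196800  T[26][6]=25·1323714091579185857760000+2677503356427960382362624=35770355645907606826362624  T[26][7]=25·496910165055549644836800+1323714091579185857760000=13746468217967926978680000  T[26][8]=25·145901905527662649288000+496910165055549644836800=4144457803247115877036800
row 27: T[27][4]=26·102339530601744675672576000+100480171548351161548800000=2761307967193712729035776000  T[27][5]=26·70874145319837672677196800+102339530601744675672576000=1945067308917524165279692800  T[27][6]=26·35770355645907606826362624+70874145319837672677196800=1000903392113435450162625024  T[27][7]=26·13746468217967926978680000+35770355645907606826362624=393178529313073708272042624  T[27][8]=26·4144457803247115877036800+13746468217967926978680000=121502371102392939781636800
row 28: T[28][5]=27·1945067308917524165279692800+2761307967193712729035776000=55278125307966865191587481600  T[28][6]=27·1000903392113435450162625024+1945067308917524165279692800=28969458895980281319670568448  T[28][7]=27·393178529313073708272042624+1000903392113435450162625024=11616723683566425573507775872  T[28][8]=27·121502371102392939781636800+393178529313073708272042624=3673742549077683082376236224
row 29: T[29][6]=28·28969458895980281319670568448+55278125307966865191587481600=866422974395414742142363398144  T[29][7]=28·11616723683566425573507775872+28969458895980281319670568448=354237722035840197377888292864  T[29][8]=28·3673742549077683082376236224+11616723683566425573507775872=114481515057741551880042390144
Read c(29,6) = 866422974395414742142363398144, c(29,7) = 354237722035840197377888292864, c(29,8) = 114481515057741551880042390144.

866422974395414742142363398144, 354237722035840197377888292864, 114481515057741551880042390144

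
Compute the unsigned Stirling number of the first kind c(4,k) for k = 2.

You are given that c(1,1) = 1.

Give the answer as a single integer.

11

i=2: T(2,1)=0+1·1=1 | T(2,2)=1+1·0=1
i=3: T(3,1)=0+2·1=2 | T(3,2)=1+2·1=3
i=4: T(4,2)=2+3·3=11
Read c(4,2) = 11.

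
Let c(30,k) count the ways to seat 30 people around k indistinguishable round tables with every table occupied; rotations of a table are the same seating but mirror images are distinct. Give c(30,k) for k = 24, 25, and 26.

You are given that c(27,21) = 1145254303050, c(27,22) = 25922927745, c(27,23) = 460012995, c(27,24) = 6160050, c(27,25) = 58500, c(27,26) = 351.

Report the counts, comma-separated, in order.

4539323721075, 80328850875, 1122686019

r28: T_28,22=27×25922927745+1145254303050=1845173352165; T_28,23=27×460012995+25922927745=38343278610; T_28,24=27×6160050+460012995=626334345; T_28,25=27×58500+6160050=7739550; T_28,26=27×351+58500=67977
r29: T_29,23=28×38343278610+1845173352165=2918785153245; T_29,24=28×626334345+38343278610=55880640270; T_29,25=28×7739550+626334345=843041745; T_29,26=28×67977+7739550=9642906
r30: T_30,24=29×55880640270+2918785153245=4539323721075; T_30,25=29×843041745+55880640270=80328850875; T_30,26=29×9642906+843041745=1122686019
Read c(30,24) = 4539323721075, c(30,25) = 80328850875, c(30,26) = 1122686019.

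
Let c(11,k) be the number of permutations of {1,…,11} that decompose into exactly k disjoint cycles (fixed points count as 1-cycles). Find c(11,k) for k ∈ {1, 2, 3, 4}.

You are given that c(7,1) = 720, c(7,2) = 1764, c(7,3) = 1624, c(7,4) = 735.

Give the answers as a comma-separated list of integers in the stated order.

@8  (8,1):720·7+0→5040, (8,2):1764·7+720→13068, (8,3):1624·7+1764→13132, (8,4):735·7+1624→6769
@9  (9,1):5040·8+0→40320, (9,2):13068·8+5040→109584, (9,3):13132·8+13068→118124, (9,4):6769·8+13132→67284
@10  (10,1):40320·9+0→362880, (10,2):109584·9+40320→1026576, (10,3):118124·9+109584→1172700, (10,4):67284·9+118124→723680
@11  (11,1):362880·10+0→3628800, (11,2):1026576·10+362880→10628640, (11,3):1172700·10+1026576→12753576, (11,4):723680·10+1172700→8409500
Read c(11,1) = 3628800, c(11,2) = 10628640, c(11,3) = 12753576, c(11,4) = 8409500.

3628800, 10628640, 12753576, 8409500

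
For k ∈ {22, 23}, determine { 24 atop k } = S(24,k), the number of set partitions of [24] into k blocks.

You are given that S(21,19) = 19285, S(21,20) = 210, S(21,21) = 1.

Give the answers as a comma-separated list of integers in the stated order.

row 22: T[22][20]=20·210+19285=23485  T[22][21]=21·1+210=231  T[22][22]=22·0+1=1
row 23: T[23][21]=21·231+23485=28336  T[23][22]=22·1+231=253  T[23][23]=23·0+1=1
row 24: T[24][22]=22·253+28336=33902  T[24][23]=23·1+253=276
Read S(24,22) = 33902, S(24,23) = 276.

33902, 276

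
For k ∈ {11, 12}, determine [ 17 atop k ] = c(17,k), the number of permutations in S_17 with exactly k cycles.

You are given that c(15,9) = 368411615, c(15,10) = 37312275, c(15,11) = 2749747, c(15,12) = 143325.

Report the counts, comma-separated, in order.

r16: T_16,10=15×37312275+368411615=928095740; T_16,11=15×2749747+37312275=78558480; T_16,12=15×143325+2749747=4899622
r17: T_17,11=16×78558480+928095740=2185031420; T_17,12=16×4899622+78558480=156952432
Read c(17,11) = 2185031420, c(17,12) = 156952432.

2185031420, 156952432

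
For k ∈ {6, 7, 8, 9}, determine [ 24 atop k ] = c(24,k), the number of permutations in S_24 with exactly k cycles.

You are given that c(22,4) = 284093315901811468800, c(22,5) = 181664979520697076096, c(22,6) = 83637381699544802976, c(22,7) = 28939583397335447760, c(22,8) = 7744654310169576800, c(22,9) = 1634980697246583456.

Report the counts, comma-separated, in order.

50779532534302850198976, 18588776355051949776576, 5304713715525445812976, 1204749260161737632496

row 23: T[23][5]=22·181664979520697076096+284093315901811468800=4280722865357147142912  T[23][6]=22·83637381699544802976+181664979520697076096=2021687376910682741568  T[23][7]=22·28939583397335447760+83637381699544802976=720308216440924653696  T[23][8]=22·7744654310169576800+28939583397335447760=199321978221066137360  T[23][9]=22·1634980697246583456+7744654310169576800=43714229649594412832
row 24: T[24][6]=23·2021687376910682741568+4280722865357147142912=50779532534302850198976  T[24][7]=23·720308216440924653696+2021687376910682741568=18588776355051949776576  T[24][8]=23·199321978221066137360+720308216440924653696=5304713715525445812976  T[24][9]=23·43714229649594412832+199321978221066137360=1204749260161737632496
Read c(24,6) = 50779532534302850198976, c(24,7) = 18588776355051949776576, c(24,8) = 5304713715525445812976, c(24,9) = 1204749260161737632496.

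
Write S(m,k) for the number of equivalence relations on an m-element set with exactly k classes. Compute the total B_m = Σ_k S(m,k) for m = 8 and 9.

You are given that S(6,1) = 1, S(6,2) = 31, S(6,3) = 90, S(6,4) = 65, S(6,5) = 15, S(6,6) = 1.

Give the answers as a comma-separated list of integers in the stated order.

row 7: T[7][1]=1·1+0=1  T[7][2]=2·31+1=63  T[7][3]=3·90+31=301  T[7][4]=4·65+90=350  T[7][5]=5·15+65=140  T[7][6]=6·1+15=21  T[7][7]=7·0+1=1
row 8: T[8][1]=1·1+0=1  T[8][2]=2·63+1=127  T[8][3]=3·301+63=966  T[8][4]=4·350+301=1701  T[8][5]=5·140+350=1050  T[8][6]=6·21+140=266  T[8][7]=7·1+21=28  T[8][8]=8·0+1=1
row 9: T[9][1]=1·1+0=1  T[9][2]=2·127+1=255  T[9][3]=3·966+127=3025  T[9][4]=4·1701+966=7770  T[9][5]=5·1050+1701=6951  T[9][6]=6·266+1050=2646  T[9][7]=7·28+266=462  T[9][8]=8·1+28=36  T[9][9]=9·0+1=1
B_8 = ΣS(8,k) = 1+127+966+1701+1050+266+28+1 = 4140
B_9 = ΣS(9,k) = 1+255+3025+7770+6951+2646+462+36+1 = 21147

4140, 21147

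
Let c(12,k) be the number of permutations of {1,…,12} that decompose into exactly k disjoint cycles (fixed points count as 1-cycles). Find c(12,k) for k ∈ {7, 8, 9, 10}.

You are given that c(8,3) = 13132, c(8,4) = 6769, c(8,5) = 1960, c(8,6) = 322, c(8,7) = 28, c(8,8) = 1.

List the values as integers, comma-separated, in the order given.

i=9: T(9,4)=13132+8·6769=67284 | T(9,5)=6769+8·1960=22449 | T(9,6)=1960+8·322=4536 | T(9,7)=322+8·28=546 | T(9,8)=28+8·1=36 | T(9,9)=1+8·0=1
i=10: T(10,5)=67284+9·22449=269325 | T(10,6)=22449+9·4536=63273 | T(10,7)=4536+9·546=9450 | T(10,8)=546+9·36=870 | T(10,9)=36+9·1=45 | T(10,10)=1+9·0=1
i=11: T(11,6)=269325+10·63273=902055 | T(11,7)=63273+10·9450=157773 | T(11,8)=9450+10·870=18150 | T(11,9)=870+10·45=1320 | T(11,10)=45+10·1=55
i=12: T(12,7)=902055+11·157773=2637558 | T(12,8)=157773+11·18150=357423 | T(12,9)=18150+11·1320=32670 | T(12,10)=1320+11·55=1925
Read c(12,7) = 2637558, c(12,8) = 357423, c(12,9) = 32670, c(12,10) = 1925.

2637558, 357423, 32670, 1925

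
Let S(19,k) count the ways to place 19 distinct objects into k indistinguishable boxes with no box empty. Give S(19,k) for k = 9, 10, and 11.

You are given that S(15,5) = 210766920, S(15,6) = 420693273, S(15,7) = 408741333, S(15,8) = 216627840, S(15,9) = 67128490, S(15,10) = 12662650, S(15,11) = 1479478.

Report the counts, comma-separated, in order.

1144614626805, 477297033785, 129413217791

r16: T_16,6=6×420693273+210766920=2734926558; T_16,7=7×408741333+420693273=3281882604; T_16,8=8×216627840+408741333=2141764053; T_16,9=9×67128490+216627840=820784250; T_16,10=10×12662650+67128490=193754990; T_16,11=11×1479478+12662650=28936908
r17: T_17,7=7×3281882604+2734926558=25708104786; T_17,8=8×2141764053+3281882604=20415995028; T_17,9=9×820784250+2141764053=9528822303; T_17,10=10×193754990+820784250=2758334150; T_17,11=11×28936908+193754990=512060978
r18: T_18,8=8×20415995028+25708104786=189036065010; T_18,9=9×9528822303+20415995028=106175395755; T_18,10=10×2758334150+9528822303=37112163803; T_18,11=11×512060978+2758334150=8391004908
r19: T_19,9=9×106175395755+189036065010=1144614626805; T_19,10=10×37112163803+106175395755=477297033785; T_19,11=11×8391004908+37112163803=129413217791
Read S(19,9) = 1144614626805, S(19,10) = 477297033785, S(19,11) = 129413217791.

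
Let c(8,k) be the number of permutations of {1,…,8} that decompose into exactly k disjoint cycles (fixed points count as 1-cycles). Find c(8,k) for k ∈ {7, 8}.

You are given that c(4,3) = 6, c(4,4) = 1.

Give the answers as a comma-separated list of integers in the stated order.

r5: T_5,4=4×1+6=10; T_5,5=4×0+1=1
r6: T_6,5=5×1+10=15; T_6,6=5×0+1=1
r7: T_7,6=6×1+15=21; T_7,7=6×0+1=1
r8: T_8,7=7×1+21=28; T_8,8=7×0+1=1
Read c(8,7) = 28, c(8,8) = 1.

28, 1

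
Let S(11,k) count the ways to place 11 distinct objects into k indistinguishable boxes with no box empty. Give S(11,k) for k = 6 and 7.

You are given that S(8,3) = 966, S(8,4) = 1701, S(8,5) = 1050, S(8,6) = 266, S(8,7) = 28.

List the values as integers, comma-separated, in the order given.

r9: T_9,4=4×1701+966=7770; T_9,5=5×1050+1701=6951; T_9,6=6×266+1050=2646; T_9,7=7×28+266=462
r10: T_10,5=5×6951+7770=42525; T_10,6=6×2646+6951=22827; T_10,7=7×462+2646=5880
r11: T_11,6=6×22827+42525=179487; T_11,7=7×5880+22827=63987
Read S(11,6) = 179487, S(11,7) = 63987.

179487, 63987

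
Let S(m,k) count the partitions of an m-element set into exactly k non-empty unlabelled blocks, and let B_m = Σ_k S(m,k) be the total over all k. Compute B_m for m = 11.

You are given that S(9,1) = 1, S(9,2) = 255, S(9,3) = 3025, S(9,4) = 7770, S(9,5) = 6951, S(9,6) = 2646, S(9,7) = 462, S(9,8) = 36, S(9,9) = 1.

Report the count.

i=10: T(10,1)=0+1·1=1 | T(10,2)=1+2·255=511 | T(10,3)=255+3·3025=9330 | T(10,4)=3025+4·7770=34105 | T(10,5)=7770+5·6951=42525 | T(10,6)=6951+6·2646=22827 | T(10,7)=2646+7·462=5880 | T(10,8)=462+8·36=750 | T(10,9)=36+9·1=45 | T(10,10)=1+10·0=1
i=11: T(11,1)=0+1·1=1 | T(11,2)=1+2·511=1023 | T(11,3)=511+3·9330=28501 | T(11,4)=9330+4·34105=145750 | T(11,5)=34105+5·42525=246730 | T(11,6)=42525+6·22827=179487 | T(11,7)=22827+7·5880=63987 | T(11,8)=5880+8·750=11880 | T(11,9)=750+9·45=1155 | T(11,10)=45+10·1=55 | T(11,11)=1+11·0=1
B_11 = ΣS(11,k) = 1+1023+28501+145750+246730+179487+63987+11880+1155+55+1 = 678570

678570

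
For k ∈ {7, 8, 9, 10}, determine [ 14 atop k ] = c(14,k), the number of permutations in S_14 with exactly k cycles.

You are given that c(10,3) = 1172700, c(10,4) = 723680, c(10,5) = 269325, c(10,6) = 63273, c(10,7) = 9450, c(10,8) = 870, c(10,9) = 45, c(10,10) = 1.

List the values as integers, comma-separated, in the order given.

790943153, 135036473, 16669653, 1474473

i=11: T(11,4)=1172700+10·723680=8409500 | T(11,5)=723680+10·269325=3416930 | T(11,6)=269325+10·63273=902055 | T(11,7)=63273+10·9450=157773 | T(11,8)=9450+10·870=18150 | T(11,9)=870+10·45=1320 | T(11,10)=45+10·1=55
i=12: T(12,5)=8409500+11·3416930=45995730 | T(12,6)=3416930+11·902055=13339535 | T(12,7)=902055+11·157773=2637558 | T(12,8)=157773+11·18150=357423 | T(12,9)=18150+11·1320=32670 | T(12,10)=1320+11·55=1925
i=13: T(13,6)=45995730+12·13339535=206070150 | T(13,7)=13339535+12·2637558=44990231 | T(13,8)=2637558+12·357423=6926634 | T(13,9)=357423+12·32670=749463 | T(13,10)=32670+12·1925=55770
i=14: T(14,7)=206070150+13·44990231=790943153 | T(14,8)=44990231+13·6926634=135036473 | T(14,9)=6926634+13·749463=16669653 | T(14,10)=749463+13·55770=1474473
Read c(14,7) = 790943153, c(14,8) = 135036473, c(14,9) = 16669653, c(14,10) = 1474473.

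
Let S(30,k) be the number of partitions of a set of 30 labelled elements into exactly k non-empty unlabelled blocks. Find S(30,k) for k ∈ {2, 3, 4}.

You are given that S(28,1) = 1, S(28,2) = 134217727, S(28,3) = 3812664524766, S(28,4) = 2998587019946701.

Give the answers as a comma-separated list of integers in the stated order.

@29  (29,1):1·1+0→1, (29,2):134217727·2+1→268435455, (29,3):3812664524766·3+134217727→11438127792025, (29,4):2998587019946701·4+3812664524766→11998160744311570
@30  (30,2):268435455·2+1→536870911, (30,3):11438127792025·3+268435455→34314651811530, (30,4):11998160744311570·4+11438127792025→48004081105038305
Read S(30,2) = 536870911, S(30,3) = 34314651811530, S(30,4) = 48004081105038305.

536870911, 34314651811530, 48004081105038305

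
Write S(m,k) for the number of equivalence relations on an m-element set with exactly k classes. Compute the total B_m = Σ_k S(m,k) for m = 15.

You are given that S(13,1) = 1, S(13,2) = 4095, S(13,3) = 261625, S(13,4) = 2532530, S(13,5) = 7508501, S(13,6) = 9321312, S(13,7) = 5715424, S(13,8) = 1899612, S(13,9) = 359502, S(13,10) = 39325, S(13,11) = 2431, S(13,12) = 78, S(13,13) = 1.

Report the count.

r14: T_14,1=1×1+0=1; T_14,2=2×4095+1=8191; T_14,3=3×261625+4095=788970; T_14,4=4×2532530+261625=10391745; T_14,5=5×7508501+2532530=40075035; T_14,6=6×9321312+7508501=63436373; T_14,7=7×5715424+9321312=49329280; T_14,8=8×1899612+5715424=20912320; T_14,9=9×359502+1899612=5135130; T_14,10=10×39325+359502=752752; T_14,11=11×2431+39325=66066; T_14,12=12×78+2431=3367; T_14,13=13×1+78=91; T_14,14=14×0+1=1
r15: T_15,1=1×1+0=1; T_15,2=2×8191+1=16383; T_15,3=3×788970+8191=2375101; T_15,4=4×10391745+788970=42355950; T_15,5=5×40075035+10391745=210766920; T_15,6=6×63436373+40075035=420693273; T_15,7=7×49329280+63436373=408741333; T_15,8=8×20912320+49329280=216627840; T_15,9=9×5135130+20912320=67128490; T_15,10=10×752752+5135130=12662650; T_15,11=11×66066+752752=1479478; T_15,12=12×3367+66066=106470; T_15,13=13×91+3367=4550; T_15,14=14×1+91=105; T_15,15=15×0+1=1
B_15 = ΣS(15,k) = 1+16383+2375101+42355950+210766920+420693273+408741333+216627840+67128490+12662650+1479478+106470+4550+105+1 = 1382958545

1382958545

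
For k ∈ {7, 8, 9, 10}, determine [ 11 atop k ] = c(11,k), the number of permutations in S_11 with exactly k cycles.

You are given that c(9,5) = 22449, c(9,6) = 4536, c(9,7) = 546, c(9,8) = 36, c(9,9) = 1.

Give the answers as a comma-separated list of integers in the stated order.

r10: T_10,6=9×4536+22449=63273; T_10,7=9×546+4536=9450; T_10,8=9×36+546=870; T_10,9=9×1+36=45; T_10,10=9×0+1=1
r11: T_11,7=10×9450+63273=157773; T_11,8=10×870+9450=18150; T_11,9=10×45+870=1320; T_11,10=10×1+45=55
Read c(11,7) = 157773, c(11,8) = 18150, c(11,9) = 1320, c(11,10) = 55.

157773, 18150, 1320, 55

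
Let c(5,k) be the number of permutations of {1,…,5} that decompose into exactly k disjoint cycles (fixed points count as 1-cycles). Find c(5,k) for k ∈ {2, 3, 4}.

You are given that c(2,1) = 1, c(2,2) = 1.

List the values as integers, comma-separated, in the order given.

r3: T_3,1=2×1+0=2; T_3,2=2×1+1=3; T_3,3=2×0+1=1
r4: T_4,1=3×2+0=6; T_4,2=3×3+2=11; T_4,3=3×1+3=6; T_4,4=3×0+1=1
r5: T_5,2=4×11+6=50; T_5,3=4×6+11=35; T_5,4=4×1+6=10
Read c(5,2) = 50, c(5,3) = 35, c(5,4) = 10.

50, 35, 10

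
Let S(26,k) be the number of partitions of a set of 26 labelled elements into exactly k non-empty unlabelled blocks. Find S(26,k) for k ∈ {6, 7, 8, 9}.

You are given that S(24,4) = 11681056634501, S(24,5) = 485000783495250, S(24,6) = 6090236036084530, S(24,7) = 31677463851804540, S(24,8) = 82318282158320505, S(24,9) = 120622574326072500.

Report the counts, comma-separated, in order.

224595186974125331, 1631853797991016600, 5749622251945664950, 11201516780955125625

i=25: T(25,5)=11681056634501+5·485000783495250=2436684974110751 | T(25,6)=485000783495250+6·6090236036084530=37026417000002430 | T(25,7)=6090236036084530+7·31677463851804540=227832482998716310 | T(25,8)=31677463851804540+8·82318282158320505=690223721118368580 | T(25,9)=82318282158320505+9·120622574326072500=1167921451092973005
i=26: T(26,6)=2436684974110751+6·37026417000002430=224595186974125331 | T(26,7)=37026417000002430+7·227832482998716310=1631853797991016600 | T(26,8)=227832482998716310+8·690223721118368580=5749622251945664950 | T(26,9)=690223721118368580+9·1167921451092973005=11201516780955125625
Read S(26,6) = 224595186974125331, S(26,7) = 1631853797991016600, S(26,8) = 5749622251945664950, S(26,9) = 11201516780955125625.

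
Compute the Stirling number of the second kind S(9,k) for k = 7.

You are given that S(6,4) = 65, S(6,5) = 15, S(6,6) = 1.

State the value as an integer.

[7] T[7,5]:5*15+65=140 · T[7,6]:6*1+15=21 · T[7,7]:7*0+1=1
[8] T[8,6]:6*21+140=266 · T[8,7]:7*1+21=28
[9] T[9,7]:7*28+266=462
Read S(9,7) = 462.

462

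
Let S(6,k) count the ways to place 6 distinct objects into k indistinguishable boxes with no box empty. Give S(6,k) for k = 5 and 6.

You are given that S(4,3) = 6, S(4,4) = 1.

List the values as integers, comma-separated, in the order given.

15, 1

r5: T_5,4=4×1+6=10; T_5,5=5×0+1=1
r6: T_6,5=5×1+10=15; T_6,6=6×0+1=1
Read S(6,5) = 15, S(6,6) = 1.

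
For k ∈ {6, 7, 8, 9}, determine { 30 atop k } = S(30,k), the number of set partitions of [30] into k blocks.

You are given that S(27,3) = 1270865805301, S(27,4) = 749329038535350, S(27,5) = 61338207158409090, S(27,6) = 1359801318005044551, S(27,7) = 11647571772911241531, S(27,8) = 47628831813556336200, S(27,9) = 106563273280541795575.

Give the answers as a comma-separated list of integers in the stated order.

299310102746948685757, 4168916722553086402080, 26383018684048108297800, 88300984248924568770870

i=28: T(28,4)=1270865805301+4·749329038535350=2998587019946701 | T(28,5)=749329038535350+5·61338207158409090=307440364830580800 | T(28,6)=61338207158409090+6·1359801318005044551=8220146115188676396 | T(28,7)=1359801318005044551+7·11647571772911241531=82892803728383735268 | T(28,8)=11647571772911241531+8·47628831813556336200=392678226281361931131 | T(28,9)=47628831813556336200+9·106563273280541795575=1006698291338432496375
i=29: T(29,5)=2998587019946701+5·307440364830580800=1540200411172850701 | T(29,6)=307440364830580800+6·8220146115188676396=49628317055962639176 | T(29,7)=8220146115188676396+7·82892803728383735268=588469772213874823272 | T(29,8)=82892803728383735268+8·392678226281361931131=3224318613979279184316 | T(29,9)=392678226281361931131+9·1006698291338432496375=9452962848327254398506
i=30: T(30,6)=1540200411172850701+6·49628317055962639176=299310102746948685757 | T(30,7)=49628317055962639176+7·588469772213874823272=4168916722553086402080 | T(30,8)=588469772213874823272+8·3224318613979279184316=26383018684048108297800 | T(30,9)=3224318613979279184316+9·9452962848327254398506=88300984248924568770870
Read S(30,6) = 299310102746948685757, S(30,7) = 4168916722553086402080, S(30,8) = 26383018684048108297800, S(30,9) = 88300984248924568770870.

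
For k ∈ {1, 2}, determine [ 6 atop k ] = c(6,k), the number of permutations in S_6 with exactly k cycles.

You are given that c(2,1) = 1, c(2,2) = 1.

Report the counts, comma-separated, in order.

120, 274

row 3: T[3][1]=2·1+0=2  T[3][2]=2·1+1=3
row 4: T[4][1]=3·2+0=6  T[4][2]=3·3+2=11
row 5: T[5][1]=4·6+0=24  T[5][2]=4·11+6=50
row 6: T[6][1]=5·24+0=120  T[6][2]=5·50+24=274
Read c(6,1) = 120, c(6,2) = 274.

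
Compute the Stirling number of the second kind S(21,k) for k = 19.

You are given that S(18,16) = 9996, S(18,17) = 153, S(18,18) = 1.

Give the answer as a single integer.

i=19: T(19,17)=9996+17·153=12597 | T(19,18)=153+18·1=171 | T(19,19)=1+19·0=1
i=20: T(20,18)=12597+18·171=15675 | T(20,19)=171+19·1=190
i=21: T(21,19)=15675+19·190=19285
Read S(21,19) = 19285.

19285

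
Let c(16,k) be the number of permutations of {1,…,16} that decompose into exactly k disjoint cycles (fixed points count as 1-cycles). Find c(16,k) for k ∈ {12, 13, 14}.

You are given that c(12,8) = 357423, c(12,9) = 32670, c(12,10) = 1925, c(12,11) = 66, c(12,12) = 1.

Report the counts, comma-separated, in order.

row 13: T[13][9]=12·32670+357423=749463  T[13][10]=12·1925+32670=55770  T[13][11]=12·66+1925=2717  T[13][12]=12·1+66=78  T[13][13]=12·0+1=1
row 14: T[14][10]=13·55770+749463=1474473  T[14][11]=13·2717+55770=91091  T[14][12]=13·78+2717=3731  T[14][13]=13·1+78=91  T[14][14]=13·0+1=1
row 15: T[15][11]=14·91091+1474473=2749747  T[15][12]=14·3731+91091=143325  T[15][13]=14·91+3731=5005  T[15][14]=14·1+91=105
row 16: T[16][12]=15·143325+2749747=4899622  T[16][13]=15·5005+143325=218400  T[16][14]=15·105+5005=6580
Read c(16,12) = 4899622, c(16,13) = 218400, c(16,14) = 6580.

4899622, 218400, 6580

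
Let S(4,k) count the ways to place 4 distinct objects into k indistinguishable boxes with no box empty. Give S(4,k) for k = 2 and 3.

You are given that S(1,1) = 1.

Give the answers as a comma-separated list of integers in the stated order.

[2] T[2,1]:1*1+0=1 · T[2,2]:2*0+1=1
[3] T[3,1]:1*1+0=1 · T[3,2]:2*1+1=3 · T[3,3]:3*0+1=1
[4] T[4,2]:2*3+1=7 · T[4,3]:3*1+3=6
Read S(4,2) = 7, S(4,3) = 6.

7, 6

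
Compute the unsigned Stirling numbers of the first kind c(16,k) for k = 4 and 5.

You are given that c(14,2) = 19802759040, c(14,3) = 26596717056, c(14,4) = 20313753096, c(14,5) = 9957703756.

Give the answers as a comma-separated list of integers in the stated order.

row 15: T[15][3]=14·26596717056+19802759040=392156797824  T[15][4]=14·20313753096+26596717056=310989260400  T[15][5]=14·9957703756+20313753096=159721605680
row 16: T[16][4]=15·310989260400+392156797824=5056995703824  T[16][5]=15·159721605680+310989260400=2706813345600
Read c(16,4) = 5056995703824, c(16,5) = 2706813345600.

5056995703824, 2706813345600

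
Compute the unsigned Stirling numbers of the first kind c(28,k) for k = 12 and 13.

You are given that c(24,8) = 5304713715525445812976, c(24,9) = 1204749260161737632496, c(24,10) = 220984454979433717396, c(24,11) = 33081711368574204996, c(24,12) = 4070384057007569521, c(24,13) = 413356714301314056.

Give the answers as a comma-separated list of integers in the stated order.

4894196422205298253024980, 596287888163635369624650

row 25: T[25][9]=24·1204749260161737632496+5304713715525445812976=34218695959407148992880  T[25][10]=24·220984454979433717396+1204749260161737632496=6508376179668146850000  T[25][11]=24·33081711368574204996+220984454979433717396=1014945527825214637300  T[25][12]=24·4070384057007569521+33081711368574204996=130770928736755873500  T[25][13]=24·413356714301314056+4070384057007569521=13990945200239106865
row 26: T[26][10]=25·6508376179668146850000+34218695959407148992880=196928100451110820242880  T[26][11]=25·1014945527825214637300+6508376179668146850000=31882014375298512782500  T[26][12]=25·130770928736755873500+1014945527825214637300=4284218746244111474800  T[26][13]=25·13990945200239106865+130770928736755873500=480544558742733545125
row 27: T[27][11]=26·31882014375298512782500+196928100451110820242880=1025860474208872152587880  T[27][12]=26·4284218746244111474800+31882014375298512782500=143271701777645411127300  T[27][13]=26·480544558742733545125+4284218746244111474800=16778377273555183648050
row 28: T[28][12]=27·143271701777645411127300+1025860474208872152587880=4894196422205298253024980  T[28][13]=27·16778377273555183648050+143271701777645411127300=596287888163635369624650
Read c(28,12) = 4894196422205298253024980, c(28,13) = 596287888163635369624650.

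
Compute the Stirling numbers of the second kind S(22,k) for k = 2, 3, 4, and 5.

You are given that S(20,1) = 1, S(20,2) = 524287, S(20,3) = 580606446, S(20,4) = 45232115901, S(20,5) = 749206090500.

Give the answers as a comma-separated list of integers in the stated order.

@21  (21,1):1·1+0→1, (21,2):524287·2+1→1048575, (21,3):580606446·3+524287→1742343625, (21,4):45232115901·4+580606446→181509070050, (21,5):749206090500·5+45232115901→3791262568401
@22  (22,2):1048575·2+1→2097151, (22,3):1742343625·3+1048575→5228079450, (22,4):181509070050·4+1742343625→727778623825, (22,5):3791262568401·5+181509070050→19137821912055
Read S(22,2) = 2097151, S(22,3) = 5228079450, S(22,4) = 727778623825, S(22,5) = 19137821912055.

2097151, 5228079450, 727778623825, 19137821912055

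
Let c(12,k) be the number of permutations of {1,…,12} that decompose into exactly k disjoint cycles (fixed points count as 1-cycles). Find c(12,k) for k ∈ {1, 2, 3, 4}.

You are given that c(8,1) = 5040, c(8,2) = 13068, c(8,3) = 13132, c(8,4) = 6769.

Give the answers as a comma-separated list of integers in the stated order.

r9: T_9,1=8×5040+0=40320; T_9,2=8×13068+5040=109584; T_9,3=8×13132+13068=118124; T_9,4=8×6769+13132=67284
r10: T_10,1=9×40320+0=362880; T_10,2=9×109584+40320=1026576; T_10,3=9×118124+109584=1172700; T_10,4=9×67284+118124=723680
r11: T_11,1=10×362880+0=3628800; T_11,2=10×1026576+362880=10628640; T_11,3=10×1172700+1026576=12753576; T_11,4=10×723680+1172700=8409500
r12: T_12,1=11×3628800+0=39916800; T_12,2=11×10628640+3628800=120543840; T_12,3=11×12753576+10628640=150917976; T_12,4=11×8409500+12753576=105258076
Read c(12,1) = 39916800, c(12,2) = 120543840, c(12,3) = 150917976, c(12,4) = 105258076.

39916800, 120543840, 150917976, 105258076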